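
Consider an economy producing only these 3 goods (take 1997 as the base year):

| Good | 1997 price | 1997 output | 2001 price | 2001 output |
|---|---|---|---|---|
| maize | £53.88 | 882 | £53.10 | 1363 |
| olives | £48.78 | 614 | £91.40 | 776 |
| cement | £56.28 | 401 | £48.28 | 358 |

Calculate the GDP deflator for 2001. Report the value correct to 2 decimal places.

122.17

Nominal GDP 2001 = 53.10·1363 + 91.40·776 + 48.28·358 = 160585.94.
Real GDP 2001 (at 1997 prices) = 53.88·1363 + 48.78·776 + 56.28·358 = 131439.96.
Deflator = Nominal/Real × 100 = 160585.94/131439.96 × 100 = 122.174.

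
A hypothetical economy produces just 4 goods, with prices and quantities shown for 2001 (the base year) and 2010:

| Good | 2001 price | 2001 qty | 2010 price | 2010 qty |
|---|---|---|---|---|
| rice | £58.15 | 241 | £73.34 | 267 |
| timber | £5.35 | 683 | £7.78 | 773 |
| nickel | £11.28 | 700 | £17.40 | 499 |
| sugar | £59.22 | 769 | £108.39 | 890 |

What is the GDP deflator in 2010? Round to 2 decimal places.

Nominal GDP 2010 = 73.34·267 + 7.78·773 + 17.40·499 + 108.39·890 = 130745.42.
Real GDP 2010 (at 2001 prices) = 58.15·267 + 5.35·773 + 11.28·499 + 59.22·890 = 77996.12.
Deflator = Nominal/Real × 100 = 130745.42/77996.12 × 100 = 167.631.

167.63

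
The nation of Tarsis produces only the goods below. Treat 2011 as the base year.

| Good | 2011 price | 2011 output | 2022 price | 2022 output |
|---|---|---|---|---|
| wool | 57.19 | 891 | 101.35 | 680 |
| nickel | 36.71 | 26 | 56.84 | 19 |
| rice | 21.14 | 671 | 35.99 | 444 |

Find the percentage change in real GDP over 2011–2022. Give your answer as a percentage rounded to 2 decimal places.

-25.91%

Real GDP 2011 = Nominal GDP 2011 = 57.19·891 + 36.71·26 + 21.14·671 = 66095.69.
Real GDP 2022 (at 2011 prices) = 57.19·680 + 36.71·19 + 21.14·444 = 48972.85.
Real growth = 48972.85/66095.69 − 1 = -0.2591.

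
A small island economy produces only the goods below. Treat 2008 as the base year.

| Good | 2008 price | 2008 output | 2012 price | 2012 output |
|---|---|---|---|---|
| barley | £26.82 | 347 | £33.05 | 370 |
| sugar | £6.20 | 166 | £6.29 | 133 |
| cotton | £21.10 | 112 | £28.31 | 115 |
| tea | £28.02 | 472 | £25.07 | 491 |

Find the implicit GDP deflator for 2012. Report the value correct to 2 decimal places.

Nominal GDP 2012 = 33.05·370 + 6.29·133 + 28.31·115 + 25.07·491 = 28630.09.
Real GDP 2012 (at 2008 prices) = 26.82·370 + 6.20·133 + 21.10·115 + 28.02·491 = 26932.32.
Deflator = Nominal/Real × 100 = 28630.09/26932.32 × 100 = 106.304.

106.30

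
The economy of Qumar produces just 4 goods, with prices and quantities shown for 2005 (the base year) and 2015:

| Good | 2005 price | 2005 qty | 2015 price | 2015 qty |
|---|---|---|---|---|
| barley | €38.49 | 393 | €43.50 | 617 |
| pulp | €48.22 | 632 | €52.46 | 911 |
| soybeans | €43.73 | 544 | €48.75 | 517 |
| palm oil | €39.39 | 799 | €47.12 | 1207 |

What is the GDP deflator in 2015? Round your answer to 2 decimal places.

113.70

Nominal GDP 2015 = 43.50·617 + 52.46·911 + 48.75·517 + 47.12·1207 = 156708.15.
Real GDP 2015 (at 2005 prices) = 38.49·617 + 48.22·911 + 43.73·517 + 39.39·1207 = 137828.89.
Deflator = Nominal/Real × 100 = 156708.15/137828.89 × 100 = 113.698.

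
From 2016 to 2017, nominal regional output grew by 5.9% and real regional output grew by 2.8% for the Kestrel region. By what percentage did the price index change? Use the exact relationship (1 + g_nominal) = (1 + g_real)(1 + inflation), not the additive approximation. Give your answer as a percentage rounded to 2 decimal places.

3.02%

(1 + g_nom) = (1 + g_real)(1 + π), so π = 1.0590 / 1.0280 − 1 = 0.03016.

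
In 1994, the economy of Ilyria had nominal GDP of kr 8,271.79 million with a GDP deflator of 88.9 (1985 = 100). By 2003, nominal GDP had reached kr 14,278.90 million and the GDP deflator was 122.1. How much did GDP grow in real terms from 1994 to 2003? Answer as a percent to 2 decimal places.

25.68%

Deflate each year: 1994 → 8271.79/0.889 = 9304.60; 2003 → 14278.90/1.221 = 11694.43.
So real GDP changed by 11694.43/9304.60 − 1 = 0.2568, i.e. 25.68%.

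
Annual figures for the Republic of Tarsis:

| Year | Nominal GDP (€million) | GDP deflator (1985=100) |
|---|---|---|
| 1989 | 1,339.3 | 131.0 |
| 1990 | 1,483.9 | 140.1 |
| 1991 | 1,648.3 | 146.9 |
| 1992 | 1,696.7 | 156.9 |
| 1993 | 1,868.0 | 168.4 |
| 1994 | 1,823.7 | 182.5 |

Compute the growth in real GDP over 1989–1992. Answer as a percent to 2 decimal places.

Real GDP 1989 = 1339.3/1.310 = 1022.37.
Real GDP 1992 = 1696.7/1.569 = 1081.39.
Change = 1081.39/1022.37 − 1 = 0.0577.

5.77%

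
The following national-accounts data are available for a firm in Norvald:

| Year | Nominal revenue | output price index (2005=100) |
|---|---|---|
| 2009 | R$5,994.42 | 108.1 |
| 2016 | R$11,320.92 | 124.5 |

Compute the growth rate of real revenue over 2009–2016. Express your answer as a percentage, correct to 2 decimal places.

63.98%

Deflate each year: 2009 → 5994.42/1.081 = 5545.25; 2016 → 11320.92/1.245 = 9093.11.
So real revenue changed by 9093.11/5545.25 − 1 = 0.6398, i.e. 63.98%.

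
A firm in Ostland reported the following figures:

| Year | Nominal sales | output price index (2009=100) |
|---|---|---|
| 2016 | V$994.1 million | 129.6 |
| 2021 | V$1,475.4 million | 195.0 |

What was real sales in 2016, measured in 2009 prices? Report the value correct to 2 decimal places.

Real sales = Nominal / (output price index/100) = 994.1 / 1.296 = 767.05.

V$767.05 million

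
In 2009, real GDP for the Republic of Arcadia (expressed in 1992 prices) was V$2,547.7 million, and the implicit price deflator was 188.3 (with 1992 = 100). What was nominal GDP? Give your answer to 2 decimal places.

Nominal GDP = Real × (implicit price deflator/100) = 2547.7 × 1.883 = 4797.32.

V$4,797.32 million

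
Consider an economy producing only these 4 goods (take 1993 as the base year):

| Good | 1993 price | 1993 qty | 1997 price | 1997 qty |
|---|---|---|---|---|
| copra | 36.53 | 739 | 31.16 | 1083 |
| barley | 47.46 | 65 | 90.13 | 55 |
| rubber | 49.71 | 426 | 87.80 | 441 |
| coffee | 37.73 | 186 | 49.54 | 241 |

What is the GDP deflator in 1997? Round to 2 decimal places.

Nominal GDP 1997 = 31.16·1083 + 90.13·55 + 87.80·441 + 49.54·241 = 89362.37.
Real GDP 1997 (at 1993 prices) = 36.53·1083 + 47.46·55 + 49.71·441 + 37.73·241 = 73187.33.
Deflator = Nominal/Real × 100 = 89362.37/73187.33 × 100 = 122.101.

122.10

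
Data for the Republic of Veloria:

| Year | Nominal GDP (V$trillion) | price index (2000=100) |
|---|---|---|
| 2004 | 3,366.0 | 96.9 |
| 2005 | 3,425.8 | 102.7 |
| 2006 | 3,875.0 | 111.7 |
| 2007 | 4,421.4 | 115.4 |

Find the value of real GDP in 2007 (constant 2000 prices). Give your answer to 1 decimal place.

V$3,831.4 trillion

Real GDP 2007 = 4421.4 / 1.154 = 3831.37.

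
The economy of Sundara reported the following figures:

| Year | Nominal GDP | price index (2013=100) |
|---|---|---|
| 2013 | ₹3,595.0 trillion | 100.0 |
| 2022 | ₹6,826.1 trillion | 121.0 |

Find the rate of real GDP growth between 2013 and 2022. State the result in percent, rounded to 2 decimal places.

56.92%

Deflate each year: 2013 → 3595.0/1.000 = 3595.00; 2022 → 6826.1/1.210 = 5641.40.
So real GDP changed by 5641.40/3595.00 − 1 = 0.5692, i.e. 56.92%.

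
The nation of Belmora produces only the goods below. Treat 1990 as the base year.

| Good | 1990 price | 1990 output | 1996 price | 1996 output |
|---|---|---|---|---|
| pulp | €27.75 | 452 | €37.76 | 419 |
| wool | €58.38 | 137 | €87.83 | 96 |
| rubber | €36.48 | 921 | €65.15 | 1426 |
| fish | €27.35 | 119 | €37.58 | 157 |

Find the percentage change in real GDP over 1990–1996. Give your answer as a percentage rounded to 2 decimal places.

28.14%

Real GDP 1990 = Nominal GDP 1990 = 27.75·452 + 58.38·137 + 36.48·921 + 27.35·119 = 57393.79.
Real GDP 1996 (at 1990 prices) = 27.75·419 + 58.38·96 + 36.48·1426 + 27.35·157 = 73546.16.
Real growth = 73546.16/57393.79 − 1 = 0.2814.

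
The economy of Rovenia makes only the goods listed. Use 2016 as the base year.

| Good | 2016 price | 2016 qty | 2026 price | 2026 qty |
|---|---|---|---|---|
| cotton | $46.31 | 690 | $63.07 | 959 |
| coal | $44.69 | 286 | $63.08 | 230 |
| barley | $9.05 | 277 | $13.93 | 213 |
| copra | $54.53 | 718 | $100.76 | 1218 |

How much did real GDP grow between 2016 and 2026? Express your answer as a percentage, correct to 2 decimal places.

Real GDP 2016 = Nominal GDP 2016 = 46.31·690 + 44.69·286 + 9.05·277 + 54.53·718 = 86394.63.
Real GDP 2026 (at 2016 prices) = 46.31·959 + 44.69·230 + 9.05·213 + 54.53·1218 = 123035.18.
Real growth = 123035.18/86394.63 − 1 = 0.4241.

42.41%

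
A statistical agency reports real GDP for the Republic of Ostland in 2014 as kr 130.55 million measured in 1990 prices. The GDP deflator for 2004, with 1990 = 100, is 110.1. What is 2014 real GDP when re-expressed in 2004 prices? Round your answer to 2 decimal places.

Real GDP in 2004 prices = Real GDP in 1990 prices × (P_2004/P_1990) = 130.55 × 1.101 = 143.74.

kr 143.74 million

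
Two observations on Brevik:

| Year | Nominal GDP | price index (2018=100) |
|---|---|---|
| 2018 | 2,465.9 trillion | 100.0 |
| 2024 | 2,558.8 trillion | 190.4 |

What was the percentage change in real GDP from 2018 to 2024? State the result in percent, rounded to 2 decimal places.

Deflate each year: 2018 → 2465.9/1.000 = 2465.90; 2024 → 2558.8/1.904 = 1343.91.
So real GDP changed by 1343.91/2465.90 − 1 = -0.4550, i.e. -45.50%.

-45.50%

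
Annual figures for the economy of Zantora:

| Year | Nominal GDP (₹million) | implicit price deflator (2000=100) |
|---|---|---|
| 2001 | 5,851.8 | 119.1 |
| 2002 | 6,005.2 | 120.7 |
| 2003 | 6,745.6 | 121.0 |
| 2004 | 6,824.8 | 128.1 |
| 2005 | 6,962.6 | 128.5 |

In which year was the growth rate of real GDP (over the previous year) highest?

2002: real = 6005.2/1.207 = 4975.31; growth vs 2001 (4913.35) = 1.26%.
2003: real = 6745.6/1.210 = 5574.88; growth vs 2002 (4975.31) = 12.05%.
2004: real = 6824.8/1.281 = 5327.71; growth vs 2003 (5574.88) = -4.43%.
2005: real = 6962.6/1.285 = 5418.37; growth vs 2004 (5327.71) = 1.70%.

2003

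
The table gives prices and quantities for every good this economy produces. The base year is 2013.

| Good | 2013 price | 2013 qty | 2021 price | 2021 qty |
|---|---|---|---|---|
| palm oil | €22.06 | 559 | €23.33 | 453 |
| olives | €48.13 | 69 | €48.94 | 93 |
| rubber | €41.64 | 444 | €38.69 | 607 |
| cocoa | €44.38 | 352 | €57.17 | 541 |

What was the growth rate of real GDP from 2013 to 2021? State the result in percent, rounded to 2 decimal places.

Real GDP 2013 = Nominal GDP 2013 = 22.06·559 + 48.13·69 + 41.64·444 + 44.38·352 = 49762.43.
Real GDP 2021 (at 2013 prices) = 22.06·453 + 48.13·93 + 41.64·607 + 44.38·541 = 63754.33.
Real growth = 63754.33/49762.43 − 1 = 0.2812.

28.12%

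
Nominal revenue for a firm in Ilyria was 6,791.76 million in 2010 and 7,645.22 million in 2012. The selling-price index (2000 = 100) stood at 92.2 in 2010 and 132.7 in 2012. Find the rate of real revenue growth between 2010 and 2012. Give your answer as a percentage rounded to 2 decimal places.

-21.79%

Real revenue 2010 = 6791.76 / 0.922 = 7366.33.
Real revenue 2012 = 7645.22 / 1.327 = 5761.28.
Real growth = 5761.28 / 7366.33 − 1 = -0.2179.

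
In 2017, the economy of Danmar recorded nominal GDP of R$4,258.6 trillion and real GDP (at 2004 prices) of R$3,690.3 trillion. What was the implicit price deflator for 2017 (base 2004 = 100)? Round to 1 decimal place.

implicit price deflator = (Nominal / Real) × 100 = 4258.6 / 3690.3 × 100 = 115.40.

115.4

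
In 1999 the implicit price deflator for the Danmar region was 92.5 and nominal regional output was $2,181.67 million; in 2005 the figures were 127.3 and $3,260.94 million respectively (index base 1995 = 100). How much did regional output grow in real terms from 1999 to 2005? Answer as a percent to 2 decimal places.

Deflate each year: 1999 → 2181.67/0.925 = 2358.56; 2005 → 3260.94/1.273 = 2561.62.
So real regional output changed by 2561.62/2358.56 − 1 = 0.0861, i.e. 8.61%.

8.61%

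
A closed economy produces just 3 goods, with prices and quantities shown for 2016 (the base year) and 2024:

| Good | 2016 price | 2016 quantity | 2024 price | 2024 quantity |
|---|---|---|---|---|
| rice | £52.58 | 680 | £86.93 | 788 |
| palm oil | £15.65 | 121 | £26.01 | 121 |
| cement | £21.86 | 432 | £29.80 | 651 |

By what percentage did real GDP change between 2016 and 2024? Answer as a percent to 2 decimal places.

Real GDP 2016 = Nominal GDP 2016 = 52.58·680 + 15.65·121 + 21.86·432 = 47091.57.
Real GDP 2024 (at 2016 prices) = 52.58·788 + 15.65·121 + 21.86·651 = 57557.55.
Real growth = 57557.55/47091.57 − 1 = 0.2222.

22.22%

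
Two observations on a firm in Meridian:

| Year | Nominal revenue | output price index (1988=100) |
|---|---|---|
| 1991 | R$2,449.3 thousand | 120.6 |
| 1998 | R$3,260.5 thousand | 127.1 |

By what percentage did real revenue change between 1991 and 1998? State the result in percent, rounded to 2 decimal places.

Deflate each year: 1991 → 2449.3/1.206 = 2030.93; 1998 → 3260.5/1.271 = 2565.30.
So real revenue changed by 2565.30/2030.93 − 1 = 0.2631, i.e. 26.31%.

26.31%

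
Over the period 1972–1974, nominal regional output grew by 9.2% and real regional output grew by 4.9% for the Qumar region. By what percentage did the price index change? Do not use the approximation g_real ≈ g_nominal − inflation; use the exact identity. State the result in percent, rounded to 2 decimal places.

(1 + g_nom) = (1 + g_real)(1 + π), so π = 1.0920 / 1.0490 − 1 = 0.04099.

4.10%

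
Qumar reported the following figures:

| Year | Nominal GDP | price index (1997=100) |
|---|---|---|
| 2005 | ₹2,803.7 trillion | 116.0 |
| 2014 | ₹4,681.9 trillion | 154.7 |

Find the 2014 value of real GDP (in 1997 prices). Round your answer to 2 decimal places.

Real GDP = Nominal / (price index/100) = 4681.9 / 1.547 = 3026.44.

₹3,026.44 trillion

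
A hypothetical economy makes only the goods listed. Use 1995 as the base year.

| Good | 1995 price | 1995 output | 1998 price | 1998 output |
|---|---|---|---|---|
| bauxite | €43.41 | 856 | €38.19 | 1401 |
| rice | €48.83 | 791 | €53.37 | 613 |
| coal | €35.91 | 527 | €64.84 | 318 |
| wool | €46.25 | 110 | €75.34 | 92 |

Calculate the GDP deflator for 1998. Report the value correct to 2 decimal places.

Nominal GDP 1998 = 38.19·1401 + 53.37·613 + 64.84·318 + 75.34·92 = 113770.40.
Real GDP 1998 (at 1995 prices) = 43.41·1401 + 48.83·613 + 35.91·318 + 46.25·92 = 106424.58.
Deflator = Nominal/Real × 100 = 113770.40/106424.58 × 100 = 106.902.

106.90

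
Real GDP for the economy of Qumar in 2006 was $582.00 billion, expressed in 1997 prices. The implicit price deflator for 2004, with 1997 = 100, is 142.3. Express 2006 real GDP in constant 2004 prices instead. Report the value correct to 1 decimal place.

Real GDP in 2004 prices = Real GDP in 1997 prices × (P_2004/P_1997) = 582.00 × 1.423 = 828.19.

$828.2 billion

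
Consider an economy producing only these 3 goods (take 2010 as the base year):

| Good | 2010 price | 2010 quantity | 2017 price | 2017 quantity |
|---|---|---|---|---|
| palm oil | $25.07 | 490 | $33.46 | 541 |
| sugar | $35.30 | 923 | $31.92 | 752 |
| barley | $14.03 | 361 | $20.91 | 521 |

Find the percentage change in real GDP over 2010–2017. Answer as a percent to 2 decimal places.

-5.03%

Real GDP 2010 = Nominal GDP 2010 = 25.07·490 + 35.30·923 + 14.03·361 = 49931.03.
Real GDP 2017 (at 2010 prices) = 25.07·541 + 35.30·752 + 14.03·521 = 47418.10.
Real growth = 47418.10/49931.03 − 1 = -0.0503.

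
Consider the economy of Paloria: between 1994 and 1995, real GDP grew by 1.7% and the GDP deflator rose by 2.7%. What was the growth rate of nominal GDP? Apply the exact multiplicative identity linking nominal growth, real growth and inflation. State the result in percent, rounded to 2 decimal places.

(1 + g_nom) = (1 + g_real)(1 + π) = 1.0170 × 1.0270 = 1.04446.

4.45%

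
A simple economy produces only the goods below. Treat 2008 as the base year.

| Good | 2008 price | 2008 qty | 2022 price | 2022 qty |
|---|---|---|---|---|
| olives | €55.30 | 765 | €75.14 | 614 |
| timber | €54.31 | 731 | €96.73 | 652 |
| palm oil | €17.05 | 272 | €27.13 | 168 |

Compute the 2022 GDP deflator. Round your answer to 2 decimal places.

Nominal GDP 2022 = 75.14·614 + 96.73·652 + 27.13·168 = 113761.76.
Real GDP 2022 (at 2008 prices) = 55.30·614 + 54.31·652 + 17.05·168 = 72228.72.
Deflator = Nominal/Real × 100 = 113761.76/72228.72 × 100 = 157.502.

157.50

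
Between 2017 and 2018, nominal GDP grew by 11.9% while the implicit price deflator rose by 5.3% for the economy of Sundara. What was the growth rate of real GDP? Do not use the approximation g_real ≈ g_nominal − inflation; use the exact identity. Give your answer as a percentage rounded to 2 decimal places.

(1 + g_nom) = (1 + g_real)(1 + π), so g_real = 1.1190 / 1.0530 − 1 = 0.06268.

6.27%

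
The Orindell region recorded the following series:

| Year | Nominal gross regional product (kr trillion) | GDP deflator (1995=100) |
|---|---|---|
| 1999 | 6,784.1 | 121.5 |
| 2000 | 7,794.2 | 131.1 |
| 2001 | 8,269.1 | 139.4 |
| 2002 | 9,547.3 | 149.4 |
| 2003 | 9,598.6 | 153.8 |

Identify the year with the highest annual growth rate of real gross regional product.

2000: real = 7794.2/1.311 = 5945.23; growth vs 1999 (5583.62) = 6.48%.
2001: real = 8269.1/1.394 = 5931.92; growth vs 2000 (5945.23) = -0.22%.
2002: real = 9547.3/1.494 = 6390.43; growth vs 2001 (5931.92) = 7.73%.
2003: real = 9598.6/1.538 = 6240.96; growth vs 2002 (6390.43) = -2.34%.

2002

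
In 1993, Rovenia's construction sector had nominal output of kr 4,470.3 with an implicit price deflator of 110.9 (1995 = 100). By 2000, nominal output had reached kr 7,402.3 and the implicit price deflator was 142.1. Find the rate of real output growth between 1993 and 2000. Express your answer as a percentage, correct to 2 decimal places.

Real output 1993 = 4470.3 / 1.109 = 4030.93.
Real output 2000 = 7402.3 / 1.421 = 5209.22.
Real growth = 5209.22 / 4030.93 − 1 = 0.2923.

29.23%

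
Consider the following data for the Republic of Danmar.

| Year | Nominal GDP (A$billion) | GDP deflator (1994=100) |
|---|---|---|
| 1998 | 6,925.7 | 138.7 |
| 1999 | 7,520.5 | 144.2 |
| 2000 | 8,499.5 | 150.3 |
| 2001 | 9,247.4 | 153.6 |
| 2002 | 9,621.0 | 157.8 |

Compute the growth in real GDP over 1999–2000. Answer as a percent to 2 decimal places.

8.43%

Real GDP 1999 = 7520.5/1.442 = 5215.33.
Real GDP 2000 = 8499.5/1.503 = 5655.02.
Change = 5655.02/5215.33 − 1 = 0.0843.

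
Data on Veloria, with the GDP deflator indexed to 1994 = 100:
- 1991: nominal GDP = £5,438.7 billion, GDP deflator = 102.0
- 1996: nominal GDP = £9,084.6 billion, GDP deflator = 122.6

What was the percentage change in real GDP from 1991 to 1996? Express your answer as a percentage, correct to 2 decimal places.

38.97%

Deflate each year: 1991 → 5438.7/1.020 = 5332.06; 1996 → 9084.6/1.226 = 7409.95.
So real GDP changed by 7409.95/5332.06 − 1 = 0.3897, i.e. 38.97%.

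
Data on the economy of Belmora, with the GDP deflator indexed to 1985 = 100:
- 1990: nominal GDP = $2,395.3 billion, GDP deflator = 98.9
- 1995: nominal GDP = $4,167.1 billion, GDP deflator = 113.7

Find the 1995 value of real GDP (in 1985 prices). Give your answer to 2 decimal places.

Real GDP = Nominal / (GDP deflator/100) = 4167.1 / 1.137 = 3665.00.

$3,665.00 billion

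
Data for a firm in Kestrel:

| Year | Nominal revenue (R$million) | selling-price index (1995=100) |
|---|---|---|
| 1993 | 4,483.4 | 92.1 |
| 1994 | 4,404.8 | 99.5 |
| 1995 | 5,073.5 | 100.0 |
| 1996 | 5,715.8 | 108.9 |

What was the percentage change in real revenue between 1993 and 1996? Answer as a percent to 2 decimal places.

7.82%

Real revenue 1993 = 4483.4/0.921 = 4867.97.
Real revenue 1996 = 5715.8/1.089 = 5248.67.
Change = 5248.67/4867.97 − 1 = 0.0782.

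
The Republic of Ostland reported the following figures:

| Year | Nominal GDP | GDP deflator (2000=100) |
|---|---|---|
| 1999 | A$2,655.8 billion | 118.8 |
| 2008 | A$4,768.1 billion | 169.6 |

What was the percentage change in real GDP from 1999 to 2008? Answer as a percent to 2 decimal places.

25.76%

Deflate each year: 1999 → 2655.8/1.188 = 2235.52; 2008 → 4768.1/1.696 = 2811.38.
So real GDP changed by 2811.38/2235.52 − 1 = 0.2576, i.e. 25.76%.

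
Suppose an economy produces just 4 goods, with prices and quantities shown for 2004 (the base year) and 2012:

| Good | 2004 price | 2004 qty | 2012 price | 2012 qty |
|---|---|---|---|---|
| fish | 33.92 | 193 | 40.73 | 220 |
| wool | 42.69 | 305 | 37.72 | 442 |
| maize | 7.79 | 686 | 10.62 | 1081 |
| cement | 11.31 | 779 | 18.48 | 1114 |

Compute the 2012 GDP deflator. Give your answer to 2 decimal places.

121.85

Nominal GDP 2012 = 40.73·220 + 37.72·442 + 10.62·1081 + 18.48·1114 = 57699.78.
Real GDP 2012 (at 2004 prices) = 33.92·220 + 42.69·442 + 7.79·1081 + 11.31·1114 = 47351.71.
Deflator = Nominal/Real × 100 = 57699.78/47351.71 × 100 = 121.854.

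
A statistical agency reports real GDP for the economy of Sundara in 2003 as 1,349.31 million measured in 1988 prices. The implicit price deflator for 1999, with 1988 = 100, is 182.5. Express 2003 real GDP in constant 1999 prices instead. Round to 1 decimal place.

2,462.5 million

Real GDP in 1999 prices = Real GDP in 1988 prices × (P_1999/P_1988) = 1349.31 × 1.825 = 2462.49.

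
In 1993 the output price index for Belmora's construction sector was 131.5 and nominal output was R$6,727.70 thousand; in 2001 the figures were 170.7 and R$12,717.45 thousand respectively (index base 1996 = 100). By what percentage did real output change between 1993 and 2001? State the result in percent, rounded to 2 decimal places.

Deflate each year: 1993 → 6727.70/1.315 = 5116.12; 2001 → 12717.45/1.707 = 7450.18.
So real output changed by 7450.18/5116.12 − 1 = 0.4562, i.e. 45.62%.

45.62%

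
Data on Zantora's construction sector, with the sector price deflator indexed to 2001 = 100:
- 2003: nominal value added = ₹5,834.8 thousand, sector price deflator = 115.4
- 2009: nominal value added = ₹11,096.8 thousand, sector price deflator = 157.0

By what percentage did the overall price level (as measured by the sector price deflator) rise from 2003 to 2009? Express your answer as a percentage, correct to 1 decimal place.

36.0%

Price-level change = 157.0 / 115.4 − 1 = 0.3605.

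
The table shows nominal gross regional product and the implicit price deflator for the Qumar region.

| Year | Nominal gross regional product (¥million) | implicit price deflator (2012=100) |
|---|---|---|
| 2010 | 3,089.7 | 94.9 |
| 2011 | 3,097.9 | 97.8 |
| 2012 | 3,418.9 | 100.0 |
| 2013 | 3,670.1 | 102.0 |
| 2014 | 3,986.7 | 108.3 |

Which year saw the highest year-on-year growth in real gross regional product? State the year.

2011: real = 3097.9/0.978 = 3167.59; growth vs 2010 (3255.74) = -2.71%.
2012: real = 3418.9/1.000 = 3418.90; growth vs 2011 (3167.59) = 7.93%.
2013: real = 3670.1/1.020 = 3598.14; growth vs 2012 (3418.90) = 5.24%.
2014: real = 3986.7/1.083 = 3681.16; growth vs 2013 (3598.14) = 2.31%.

2012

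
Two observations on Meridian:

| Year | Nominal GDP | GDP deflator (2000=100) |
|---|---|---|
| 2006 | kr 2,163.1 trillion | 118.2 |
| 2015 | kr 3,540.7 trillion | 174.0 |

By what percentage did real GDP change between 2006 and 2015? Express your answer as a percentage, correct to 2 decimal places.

Real GDP 2006 = 2163.1 / 1.182 = 1830.03.
Real GDP 2015 = 3540.7 / 1.740 = 2034.89.
Real growth = 2034.89 / 1830.03 − 1 = 0.1119.

11.19%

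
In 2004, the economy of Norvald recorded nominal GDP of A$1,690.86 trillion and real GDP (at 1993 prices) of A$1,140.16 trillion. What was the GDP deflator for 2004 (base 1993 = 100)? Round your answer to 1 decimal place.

148.3

GDP deflator = (Nominal / Real) × 100 = 1690.86 / 1140.16 × 100 = 148.30.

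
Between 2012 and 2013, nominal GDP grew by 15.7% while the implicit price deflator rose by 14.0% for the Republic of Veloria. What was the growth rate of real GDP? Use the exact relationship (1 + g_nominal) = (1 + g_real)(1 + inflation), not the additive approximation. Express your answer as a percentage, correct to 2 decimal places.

1.49%

(1 + g_nom) = (1 + g_real)(1 + π), so g_real = 1.1570 / 1.1400 − 1 = 0.01491.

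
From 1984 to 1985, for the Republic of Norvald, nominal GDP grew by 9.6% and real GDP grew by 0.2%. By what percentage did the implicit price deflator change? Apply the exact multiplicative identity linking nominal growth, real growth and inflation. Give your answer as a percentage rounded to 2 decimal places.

9.38%

(1 + g_nom) = (1 + g_real)(1 + π), so π = 1.0960 / 1.0020 − 1 = 0.09381.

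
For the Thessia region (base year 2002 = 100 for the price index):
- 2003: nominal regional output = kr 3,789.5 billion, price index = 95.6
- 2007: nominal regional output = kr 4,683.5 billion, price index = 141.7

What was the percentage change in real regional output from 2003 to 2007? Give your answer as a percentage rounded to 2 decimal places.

Deflate each year: 2003 → 3789.5/0.956 = 3963.91; 2007 → 4683.5/1.417 = 3305.22.
So real regional output changed by 3305.22/3963.91 − 1 = -0.1662, i.e. -16.62%.

-16.62%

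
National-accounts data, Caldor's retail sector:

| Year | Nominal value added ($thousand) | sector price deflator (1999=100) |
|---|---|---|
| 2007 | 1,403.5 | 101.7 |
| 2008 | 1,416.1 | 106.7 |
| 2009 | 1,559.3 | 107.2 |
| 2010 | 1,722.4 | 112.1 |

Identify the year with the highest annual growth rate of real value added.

2008: real = 1416.1/1.067 = 1327.18; growth vs 2007 (1380.04) = -3.83%.
2009: real = 1559.3/1.072 = 1454.57; growth vs 2008 (1327.18) = 9.60%.
2010: real = 1722.4/1.121 = 1536.49; growth vs 2009 (1454.57) = 5.63%.

2009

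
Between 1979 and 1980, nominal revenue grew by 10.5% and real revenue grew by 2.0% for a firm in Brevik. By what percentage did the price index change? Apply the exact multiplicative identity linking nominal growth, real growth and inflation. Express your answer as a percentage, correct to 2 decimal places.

8.33%

(1 + g_nom) = (1 + g_real)(1 + π), so π = 1.1050 / 1.0200 − 1 = 0.08333.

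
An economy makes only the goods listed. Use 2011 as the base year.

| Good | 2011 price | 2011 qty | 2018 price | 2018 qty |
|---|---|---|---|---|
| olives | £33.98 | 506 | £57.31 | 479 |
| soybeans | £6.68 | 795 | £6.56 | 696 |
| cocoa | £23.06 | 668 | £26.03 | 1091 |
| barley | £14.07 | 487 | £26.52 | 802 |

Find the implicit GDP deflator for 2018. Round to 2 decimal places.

142.39

Nominal GDP 2018 = 57.31·479 + 6.56·696 + 26.03·1091 + 26.52·802 = 81685.02.
Real GDP 2018 (at 2011 prices) = 33.98·479 + 6.68·696 + 23.06·1091 + 14.07·802 = 57368.30.
Deflator = Nominal/Real × 100 = 81685.02/57368.30 × 100 = 142.387.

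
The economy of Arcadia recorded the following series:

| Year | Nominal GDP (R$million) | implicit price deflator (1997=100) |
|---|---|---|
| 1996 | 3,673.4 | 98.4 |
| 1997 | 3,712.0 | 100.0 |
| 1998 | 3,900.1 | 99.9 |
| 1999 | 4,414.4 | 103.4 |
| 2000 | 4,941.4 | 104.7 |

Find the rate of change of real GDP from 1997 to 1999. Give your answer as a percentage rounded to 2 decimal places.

15.01%

Real GDP 1997 = 3712.0/1.000 = 3712.00.
Real GDP 1999 = 4414.4/1.034 = 4269.25.
Change = 4269.25/3712.00 − 1 = 0.1501.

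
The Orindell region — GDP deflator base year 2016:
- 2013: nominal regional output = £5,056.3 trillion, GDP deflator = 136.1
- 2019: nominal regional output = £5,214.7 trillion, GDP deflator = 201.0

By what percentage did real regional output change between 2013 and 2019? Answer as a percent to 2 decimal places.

-30.17%

Real regional output 2013 = 5056.3 / 1.361 = 3715.14.
Real regional output 2019 = 5214.7 / 2.010 = 2594.38.
Real growth = 2594.38 / 3715.14 − 1 = -0.3017.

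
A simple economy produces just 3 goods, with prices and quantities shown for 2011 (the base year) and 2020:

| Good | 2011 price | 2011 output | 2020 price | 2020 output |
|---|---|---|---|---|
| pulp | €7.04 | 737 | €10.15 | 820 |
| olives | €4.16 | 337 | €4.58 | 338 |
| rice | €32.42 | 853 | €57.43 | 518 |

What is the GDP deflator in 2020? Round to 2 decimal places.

165.27

Nominal GDP 2020 = 10.15·820 + 4.58·338 + 57.43·518 = 39619.78.
Real GDP 2020 (at 2011 prices) = 7.04·820 + 4.16·338 + 32.42·518 = 23972.44.
Deflator = Nominal/Real × 100 = 39619.78/23972.44 × 100 = 165.272.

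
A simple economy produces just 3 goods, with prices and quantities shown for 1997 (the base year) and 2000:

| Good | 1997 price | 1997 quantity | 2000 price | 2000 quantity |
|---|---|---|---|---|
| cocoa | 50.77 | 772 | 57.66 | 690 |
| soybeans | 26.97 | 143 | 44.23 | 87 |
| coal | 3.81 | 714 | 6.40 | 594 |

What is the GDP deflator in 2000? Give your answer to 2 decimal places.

Nominal GDP 2000 = 57.66·690 + 44.23·87 + 6.40·594 = 47435.01.
Real GDP 2000 (at 1997 prices) = 50.77·690 + 26.97·87 + 3.81·594 = 39640.83.
Deflator = Nominal/Real × 100 = 47435.01/39640.83 × 100 = 119.662.

119.66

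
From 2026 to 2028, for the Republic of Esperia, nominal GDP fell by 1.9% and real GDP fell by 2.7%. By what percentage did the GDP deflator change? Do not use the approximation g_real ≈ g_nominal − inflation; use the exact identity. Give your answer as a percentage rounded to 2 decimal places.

0.82%

(1 + g_nom) = (1 + g_real)(1 + π), so π = 0.9810 / 0.9730 − 1 = 0.00822.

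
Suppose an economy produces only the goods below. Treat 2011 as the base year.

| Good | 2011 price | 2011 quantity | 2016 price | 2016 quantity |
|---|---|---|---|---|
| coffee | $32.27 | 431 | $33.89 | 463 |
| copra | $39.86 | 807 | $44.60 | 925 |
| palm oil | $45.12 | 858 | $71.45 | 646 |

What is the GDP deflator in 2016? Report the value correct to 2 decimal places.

Nominal GDP 2016 = 33.89·463 + 44.60·925 + 71.45·646 = 103102.77.
Real GDP 2016 (at 2011 prices) = 32.27·463 + 39.86·925 + 45.12·646 = 80959.03.
Deflator = Nominal/Real × 100 = 103102.77/80959.03 × 100 = 127.352.

127.35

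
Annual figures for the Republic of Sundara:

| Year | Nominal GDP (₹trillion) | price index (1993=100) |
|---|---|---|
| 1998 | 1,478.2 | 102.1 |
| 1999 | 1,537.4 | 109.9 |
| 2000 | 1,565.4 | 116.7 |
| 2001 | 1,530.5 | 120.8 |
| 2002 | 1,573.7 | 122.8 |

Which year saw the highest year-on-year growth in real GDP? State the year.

1999: real = 1537.4/1.099 = 1398.91; growth vs 1998 (1447.80) = -3.38%.
2000: real = 1565.4/1.167 = 1341.39; growth vs 1999 (1398.91) = -4.11%.
2001: real = 1530.5/1.208 = 1266.97; growth vs 2000 (1341.39) = -5.55%.
2002: real = 1573.7/1.228 = 1281.51; growth vs 2001 (1266.97) = 1.15%.

2002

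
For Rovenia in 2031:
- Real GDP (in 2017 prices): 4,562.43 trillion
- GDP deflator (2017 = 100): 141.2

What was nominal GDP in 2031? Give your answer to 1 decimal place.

Nominal GDP = Real × (GDP deflator/100) = 4562.43 × 1.412 = 6442.15.

6,442.2 trillion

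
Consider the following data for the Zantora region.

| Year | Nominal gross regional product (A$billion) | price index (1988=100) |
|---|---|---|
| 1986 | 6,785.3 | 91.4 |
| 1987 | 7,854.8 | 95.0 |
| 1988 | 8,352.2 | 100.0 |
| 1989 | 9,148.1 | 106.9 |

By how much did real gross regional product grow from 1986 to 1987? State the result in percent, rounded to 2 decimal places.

Real gross regional product 1986 = 6785.3/0.914 = 7423.74.
Real gross regional product 1987 = 7854.8/0.950 = 8268.21.
Change = 8268.21/7423.74 − 1 = 0.1138.

11.38%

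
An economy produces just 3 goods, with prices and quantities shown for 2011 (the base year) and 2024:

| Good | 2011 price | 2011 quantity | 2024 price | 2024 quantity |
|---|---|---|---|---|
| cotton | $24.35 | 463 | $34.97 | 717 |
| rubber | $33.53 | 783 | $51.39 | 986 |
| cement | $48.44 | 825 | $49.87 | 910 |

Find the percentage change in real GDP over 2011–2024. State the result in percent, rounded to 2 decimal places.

Real GDP 2011 = Nominal GDP 2011 = 24.35·463 + 33.53·783 + 48.44·825 = 77491.04.
Real GDP 2024 (at 2011 prices) = 24.35·717 + 33.53·986 + 48.44·910 = 94599.93.
Real growth = 94599.93/77491.04 − 1 = 0.2208.

22.08%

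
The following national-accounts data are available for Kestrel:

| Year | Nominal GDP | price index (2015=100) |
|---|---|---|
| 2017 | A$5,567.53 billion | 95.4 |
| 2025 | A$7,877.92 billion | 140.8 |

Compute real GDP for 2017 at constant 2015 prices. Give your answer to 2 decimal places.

Real GDP = Nominal / (price index/100) = 5567.53 / 0.954 = 5835.99.

A$5,835.99 billion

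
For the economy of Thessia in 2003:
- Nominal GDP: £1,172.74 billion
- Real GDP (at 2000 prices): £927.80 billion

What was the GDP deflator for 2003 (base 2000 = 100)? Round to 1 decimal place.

GDP deflator = (Nominal / Real) × 100 = 1172.74 / 927.80 × 100 = 126.40.

126.4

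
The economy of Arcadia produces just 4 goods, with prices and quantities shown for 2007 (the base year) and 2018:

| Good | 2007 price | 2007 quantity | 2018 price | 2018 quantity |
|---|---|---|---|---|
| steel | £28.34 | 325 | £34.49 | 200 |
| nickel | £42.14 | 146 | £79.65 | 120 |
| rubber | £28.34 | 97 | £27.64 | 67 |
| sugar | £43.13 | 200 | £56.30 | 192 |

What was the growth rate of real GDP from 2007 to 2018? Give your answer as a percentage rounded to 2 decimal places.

-21.82%

Real GDP 2007 = Nominal GDP 2007 = 28.34·325 + 42.14·146 + 28.34·97 + 43.13·200 = 26737.92.
Real GDP 2018 (at 2007 prices) = 28.34·200 + 42.14·120 + 28.34·67 + 43.13·192 = 20904.54.
Real growth = 20904.54/26737.92 − 1 = -0.2182.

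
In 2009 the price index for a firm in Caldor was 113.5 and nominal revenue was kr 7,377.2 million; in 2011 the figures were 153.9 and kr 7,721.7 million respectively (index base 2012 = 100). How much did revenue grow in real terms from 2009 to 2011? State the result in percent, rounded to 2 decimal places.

-22.81%

Deflate each year: 2009 → 7377.2/1.135 = 6499.74; 2011 → 7721.7/1.539 = 5017.35.
So real revenue changed by 5017.35/6499.74 − 1 = -0.2281, i.e. -22.81%.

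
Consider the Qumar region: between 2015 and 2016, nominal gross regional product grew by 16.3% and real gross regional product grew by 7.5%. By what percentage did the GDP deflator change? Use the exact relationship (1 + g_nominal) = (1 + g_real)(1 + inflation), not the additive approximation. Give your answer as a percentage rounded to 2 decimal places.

(1 + g_nom) = (1 + g_real)(1 + π), so π = 1.1630 / 1.0750 − 1 = 0.08186.

8.19%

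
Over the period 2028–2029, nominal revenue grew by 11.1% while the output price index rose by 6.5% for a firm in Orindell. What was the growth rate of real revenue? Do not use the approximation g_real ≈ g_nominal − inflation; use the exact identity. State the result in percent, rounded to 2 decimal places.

4.32%

(1 + g_nom) = (1 + g_real)(1 + π), so g_real = 1.1110 / 1.0650 − 1 = 0.04319.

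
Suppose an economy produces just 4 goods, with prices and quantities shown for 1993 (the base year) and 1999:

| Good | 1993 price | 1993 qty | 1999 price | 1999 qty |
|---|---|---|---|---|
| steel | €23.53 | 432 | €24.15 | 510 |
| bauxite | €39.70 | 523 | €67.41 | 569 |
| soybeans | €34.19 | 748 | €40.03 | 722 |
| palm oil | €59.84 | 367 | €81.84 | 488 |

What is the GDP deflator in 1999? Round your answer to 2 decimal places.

135.08

Nominal GDP 1999 = 24.15·510 + 67.41·569 + 40.03·722 + 81.84·488 = 119512.37.
Real GDP 1999 (at 1993 prices) = 23.53·510 + 39.70·569 + 34.19·722 + 59.84·488 = 88476.70.
Deflator = Nominal/Real × 100 = 119512.37/88476.70 × 100 = 135.078.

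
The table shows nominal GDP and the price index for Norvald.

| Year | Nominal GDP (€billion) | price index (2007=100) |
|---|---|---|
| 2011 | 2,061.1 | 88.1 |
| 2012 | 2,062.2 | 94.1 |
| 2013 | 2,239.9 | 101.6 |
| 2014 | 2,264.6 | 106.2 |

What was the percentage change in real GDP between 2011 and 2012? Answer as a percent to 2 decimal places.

-6.33%

Real GDP 2011 = 2061.1/0.881 = 2339.50.
Real GDP 2012 = 2062.2/0.941 = 2191.50.
Change = 2191.50/2339.50 − 1 = -0.0633.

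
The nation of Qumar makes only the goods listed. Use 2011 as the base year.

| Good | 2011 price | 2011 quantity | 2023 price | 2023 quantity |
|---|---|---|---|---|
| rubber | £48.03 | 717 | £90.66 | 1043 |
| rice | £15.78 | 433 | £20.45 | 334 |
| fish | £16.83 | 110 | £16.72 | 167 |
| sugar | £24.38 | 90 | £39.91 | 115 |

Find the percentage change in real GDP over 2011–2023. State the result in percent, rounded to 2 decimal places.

Real GDP 2011 = Nominal GDP 2011 = 48.03·717 + 15.78·433 + 16.83·110 + 24.38·90 = 45315.75.
Real GDP 2023 (at 2011 prices) = 48.03·1043 + 15.78·334 + 16.83·167 + 24.38·115 = 60980.12.
Real growth = 60980.12/45315.75 − 1 = 0.3457.

34.57%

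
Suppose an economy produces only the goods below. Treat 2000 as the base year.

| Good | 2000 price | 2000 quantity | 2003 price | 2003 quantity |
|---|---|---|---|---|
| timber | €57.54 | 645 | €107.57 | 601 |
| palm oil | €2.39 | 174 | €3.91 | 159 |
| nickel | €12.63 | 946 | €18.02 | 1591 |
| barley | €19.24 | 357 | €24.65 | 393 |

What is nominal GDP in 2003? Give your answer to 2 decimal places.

€103628.53

Nominal GDP 2003 = Σ (p_2003 × q_2003) = 107.57·601 + 3.91·159 + 18.02·1591 + 24.65·393 = 103628.53.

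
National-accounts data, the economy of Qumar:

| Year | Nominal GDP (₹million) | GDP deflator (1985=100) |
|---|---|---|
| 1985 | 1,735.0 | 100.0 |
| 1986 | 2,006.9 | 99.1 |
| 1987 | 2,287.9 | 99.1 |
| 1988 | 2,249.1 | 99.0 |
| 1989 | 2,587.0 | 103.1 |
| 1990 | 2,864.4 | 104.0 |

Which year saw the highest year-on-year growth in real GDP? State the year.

1986

1986: real = 2006.9/0.991 = 2025.13; growth vs 1985 (1735.00) = 16.72%.
1987: real = 2287.9/0.991 = 2308.68; growth vs 1986 (2025.13) = 14.00%.
1988: real = 2249.1/0.990 = 2271.82; growth vs 1987 (2308.68) = -1.60%.
1989: real = 2587.0/1.031 = 2509.21; growth vs 1988 (2271.82) = 10.45%.
1990: real = 2864.4/1.040 = 2754.23; growth vs 1989 (2509.21) = 9.76%.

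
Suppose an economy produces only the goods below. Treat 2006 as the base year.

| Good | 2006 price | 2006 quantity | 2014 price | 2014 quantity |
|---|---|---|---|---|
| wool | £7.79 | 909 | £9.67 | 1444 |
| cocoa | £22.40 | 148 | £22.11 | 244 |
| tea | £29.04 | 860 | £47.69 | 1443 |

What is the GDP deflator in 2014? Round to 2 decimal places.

150.42

Nominal GDP 2014 = 9.67·1444 + 22.11·244 + 47.69·1443 = 88174.99.
Real GDP 2014 (at 2006 prices) = 7.79·1444 + 22.40·244 + 29.04·1443 = 58619.08.
Deflator = Nominal/Real × 100 = 88174.99/58619.08 × 100 = 150.420.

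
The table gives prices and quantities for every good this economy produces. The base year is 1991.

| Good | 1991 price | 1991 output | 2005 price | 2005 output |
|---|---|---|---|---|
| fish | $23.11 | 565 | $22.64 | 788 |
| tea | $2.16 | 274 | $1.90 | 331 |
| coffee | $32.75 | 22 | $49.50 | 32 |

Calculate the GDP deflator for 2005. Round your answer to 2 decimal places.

Nominal GDP 2005 = 22.64·788 + 1.90·331 + 49.50·32 = 20053.22.
Real GDP 2005 (at 1991 prices) = 23.11·788 + 2.16·331 + 32.75·32 = 19973.64.
Deflator = Nominal/Real × 100 = 20053.22/19973.64 × 100 = 100.398.

100.40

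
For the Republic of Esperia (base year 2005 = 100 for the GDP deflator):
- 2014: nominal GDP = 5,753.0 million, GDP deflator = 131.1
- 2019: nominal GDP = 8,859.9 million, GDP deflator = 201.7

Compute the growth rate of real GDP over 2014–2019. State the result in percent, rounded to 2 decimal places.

Deflate each year: 2014 → 5753.0/1.311 = 4388.25; 2019 → 8859.9/2.017 = 4392.61.
So real GDP changed by 4392.61/4388.25 − 1 = 0.0010, i.e. 0.10%.

0.10%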